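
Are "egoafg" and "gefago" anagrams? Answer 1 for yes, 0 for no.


Strings: "egoafg", "gefago"
Sorted first:  aefggo
Sorted second: aefggo
Sorted forms match => anagrams

1


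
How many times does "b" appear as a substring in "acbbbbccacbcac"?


Searching for "b" in "acbbbbccacbcac"
Scanning each position:
  Position 0: "a" => no
  Position 1: "c" => no
  Position 2: "b" => MATCH
  Position 3: "b" => MATCH
  Position 4: "b" => MATCH
  Position 5: "b" => MATCH
  Position 6: "c" => no
  Position 7: "c" => no
  Position 8: "a" => no
  Position 9: "c" => no
  Position 10: "b" => MATCH
  Position 11: "c" => no
  Position 12: "a" => no
  Position 13: "c" => no
Total occurrences: 5

5


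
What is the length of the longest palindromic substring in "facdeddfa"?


Input: "facdeddfa"
Checking substrings for palindromes:
  [3:6] "ded" (len 3) => palindrome
  [5:7] "dd" (len 2) => palindrome
Longest palindromic substring: "ded" with length 3

3


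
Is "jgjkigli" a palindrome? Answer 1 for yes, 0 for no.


Input: jgjkigli
Reversed: ilgikjgj
  Compare pos 0 ('j') with pos 7 ('i'): MISMATCH
  Compare pos 1 ('g') with pos 6 ('l'): MISMATCH
  Compare pos 2 ('j') with pos 5 ('g'): MISMATCH
  Compare pos 3 ('k') with pos 4 ('i'): MISMATCH
Result: not a palindrome

0


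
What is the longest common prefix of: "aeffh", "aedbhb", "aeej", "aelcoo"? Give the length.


Words: aeffh, aedbhb, aeej, aelcoo
  Position 0: all 'a' => match
  Position 1: all 'e' => match
  Position 2: ('f', 'd', 'e', 'l') => mismatch, stop
LCP = "ae" (length 2)

2


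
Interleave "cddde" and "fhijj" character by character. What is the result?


Interleaving "cddde" and "fhijj":
  Position 0: 'c' from first, 'f' from second => "cf"
  Position 1: 'd' from first, 'h' from second => "dh"
  Position 2: 'd' from first, 'i' from second => "di"
  Position 3: 'd' from first, 'j' from second => "dj"
  Position 4: 'e' from first, 'j' from second => "ej"
Result: cfdhdidjej

cfdhdidjej


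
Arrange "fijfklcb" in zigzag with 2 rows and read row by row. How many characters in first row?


Zigzag "fijfklcb" into 2 rows:
Placing characters:
  'f' => row 0
  'i' => row 1
  'j' => row 0
  'f' => row 1
  'k' => row 0
  'l' => row 1
  'c' => row 0
  'b' => row 1
Rows:
  Row 0: "fjkc"
  Row 1: "iflb"
First row length: 4

4


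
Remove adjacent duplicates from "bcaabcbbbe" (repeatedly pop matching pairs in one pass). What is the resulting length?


Input: bcaabcbbbe
Stack-based adjacent duplicate removal:
  Read 'b': push. Stack: b
  Read 'c': push. Stack: bc
  Read 'a': push. Stack: bca
  Read 'a': matches stack top 'a' => pop. Stack: bc
  Read 'b': push. Stack: bcb
  Read 'c': push. Stack: bcbc
  Read 'b': push. Stack: bcbcb
  Read 'b': matches stack top 'b' => pop. Stack: bcbc
  Read 'b': push. Stack: bcbcb
  Read 'e': push. Stack: bcbcbe
Final stack: "bcbcbe" (length 6)

6


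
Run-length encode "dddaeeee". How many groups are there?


Input: dddaeeee
Scanning for consecutive runs:
  Group 1: 'd' x 3 (positions 0-2)
  Group 2: 'a' x 1 (positions 3-3)
  Group 3: 'e' x 4 (positions 4-7)
Total groups: 3

3


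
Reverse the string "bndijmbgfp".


Input: bndijmbgfp
Reading characters right to left:
  Position 9: 'p'
  Position 8: 'f'
  Position 7: 'g'
  Position 6: 'b'
  Position 5: 'm'
  Position 4: 'j'
  Position 3: 'i'
  Position 2: 'd'
  Position 1: 'n'
  Position 0: 'b'
Reversed: pfgbmjidnb

pfgbmjidnb


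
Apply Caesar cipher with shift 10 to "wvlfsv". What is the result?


Caesar cipher: shift "wvlfsv" by 10
  'w' (pos 22) + 10 = pos 6 = 'g'
  'v' (pos 21) + 10 = pos 5 = 'f'
  'l' (pos 11) + 10 = pos 21 = 'v'
  'f' (pos 5) + 10 = pos 15 = 'p'
  's' (pos 18) + 10 = pos 2 = 'c'
  'v' (pos 21) + 10 = pos 5 = 'f'
Result: gfvpcf

gfvpcf


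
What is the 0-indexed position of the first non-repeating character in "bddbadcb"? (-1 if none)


Input: bddbadcb
Character frequencies:
  'a': 1
  'b': 3
  'c': 1
  'd': 3
Scanning left to right for freq == 1:
  Position 0 ('b'): freq=3, skip
  Position 1 ('d'): freq=3, skip
  Position 2 ('d'): freq=3, skip
  Position 3 ('b'): freq=3, skip
  Position 4 ('a'): unique! => answer = 4

4


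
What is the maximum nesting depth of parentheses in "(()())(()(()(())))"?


Input: "(()())(()(()(())))"
Tracking depth:
  Position 0 '(': depth becomes 1
  Position 1 '(': depth becomes 2
  Position 2 ')': depth becomes 1
  Position 3 '(': depth becomes 2
  Position 4 ')': depth becomes 1
  Position 5 ')': depth becomes 0
  Position 6 '(': depth becomes 1
  Position 7 '(': depth becomes 2
  Position 8 ')': depth becomes 1
  Position 9 '(': depth becomes 2
  Position 10 '(': depth becomes 3
  Position 11 ')': depth becomes 2
  Position 12 '(': depth becomes 3
  Position 13 '(': depth becomes 4
  Position 14 ')': depth becomes 3
  Position 15 ')': depth becomes 2
  Position 16 ')': depth becomes 1
  Position 17 ')': depth becomes 0
Maximum depth reached: 4

4


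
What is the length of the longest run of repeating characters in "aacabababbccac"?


Input: "aacabababbccac"
Scanning for longest run:
  Position 1 ('a'): continues run of 'a', length=2
  Position 2 ('c'): new char, reset run to 1
  Position 3 ('a'): new char, reset run to 1
  Position 4 ('b'): new char, reset run to 1
  Position 5 ('a'): new char, reset run to 1
  Position 6 ('b'): new char, reset run to 1
  Position 7 ('a'): new char, reset run to 1
  Position 8 ('b'): new char, reset run to 1
  Position 9 ('b'): continues run of 'b', length=2
  Position 10 ('c'): new char, reset run to 1
  Position 11 ('c'): continues run of 'c', length=2
  Position 12 ('a'): new char, reset run to 1
  Position 13 ('c'): new char, reset run to 1
Longest run: 'a' with length 2

2


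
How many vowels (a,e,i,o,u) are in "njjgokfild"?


Input: njjgokfild
Checking each character:
  'n' at position 0: consonant
  'j' at position 1: consonant
  'j' at position 2: consonant
  'g' at position 3: consonant
  'o' at position 4: vowel (running total: 1)
  'k' at position 5: consonant
  'f' at position 6: consonant
  'i' at position 7: vowel (running total: 2)
  'l' at position 8: consonant
  'd' at position 9: consonant
Total vowels: 2

2


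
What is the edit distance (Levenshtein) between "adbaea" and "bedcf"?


Computing edit distance: "adbaea" -> "bedcf"
DP table:
           b    e    d    c    f
      0    1    2    3    4    5
  a   1    1    2    3    4    5
  d   2    2    2    2    3    4
  b   3    2    3    3    3    4
  a   4    3    3    4    4    4
  e   5    4    3    4    5    5
  a   6    5    4    4    5    6
Edit distance = dp[6][5] = 6

6


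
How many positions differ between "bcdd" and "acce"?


Comparing "bcdd" and "acce" position by position:
  Position 0: 'b' vs 'a' => DIFFER
  Position 1: 'c' vs 'c' => same
  Position 2: 'd' vs 'c' => DIFFER
  Position 3: 'd' vs 'e' => DIFFER
Positions that differ: 3

3


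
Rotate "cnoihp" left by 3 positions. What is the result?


Input: "cnoihp", rotate left by 3
First 3 characters: "cno"
Remaining characters: "ihp"
Concatenate remaining + first: "ihp" + "cno" = "ihpcno"

ihpcno


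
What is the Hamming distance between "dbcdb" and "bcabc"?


Comparing "dbcdb" and "bcabc" position by position:
  Position 0: 'd' vs 'b' => differ
  Position 1: 'b' vs 'c' => differ
  Position 2: 'c' vs 'a' => differ
  Position 3: 'd' vs 'b' => differ
  Position 4: 'b' vs 'c' => differ
Total differences (Hamming distance): 5

5


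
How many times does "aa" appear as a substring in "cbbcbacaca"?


Searching for "aa" in "cbbcbacaca"
Scanning each position:
  Position 0: "cb" => no
  Position 1: "bb" => no
  Position 2: "bc" => no
  Position 3: "cb" => no
  Position 4: "ba" => no
  Position 5: "ac" => no
  Position 6: "ca" => no
  Position 7: "ac" => no
  Position 8: "ca" => no
Total occurrences: 0

0


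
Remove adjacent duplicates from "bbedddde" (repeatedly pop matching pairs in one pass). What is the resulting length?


Input: bbedddde
Stack-based adjacent duplicate removal:
  Read 'b': push. Stack: b
  Read 'b': matches stack top 'b' => pop. Stack: (empty)
  Read 'e': push. Stack: e
  Read 'd': push. Stack: ed
  Read 'd': matches stack top 'd' => pop. Stack: e
  Read 'd': push. Stack: ed
  Read 'd': matches stack top 'd' => pop. Stack: e
  Read 'e': matches stack top 'e' => pop. Stack: (empty)
Final stack: "" (length 0)

0


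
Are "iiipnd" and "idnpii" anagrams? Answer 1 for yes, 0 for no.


Strings: "iiipnd", "idnpii"
Sorted first:  diiinp
Sorted second: diiinp
Sorted forms match => anagrams

1


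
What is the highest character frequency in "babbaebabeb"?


Input: babbaebabeb
Character counts:
  'a': 3
  'b': 6
  'e': 2
Maximum frequency: 6

6


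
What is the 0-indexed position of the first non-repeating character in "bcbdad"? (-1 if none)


Input: bcbdad
Character frequencies:
  'a': 1
  'b': 2
  'c': 1
  'd': 2
Scanning left to right for freq == 1:
  Position 0 ('b'): freq=2, skip
  Position 1 ('c'): unique! => answer = 1

1


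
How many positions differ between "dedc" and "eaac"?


Comparing "dedc" and "eaac" position by position:
  Position 0: 'd' vs 'e' => DIFFER
  Position 1: 'e' vs 'a' => DIFFER
  Position 2: 'd' vs 'a' => DIFFER
  Position 3: 'c' vs 'c' => same
Positions that differ: 3

3


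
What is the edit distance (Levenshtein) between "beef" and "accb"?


Computing edit distance: "beef" -> "accb"
DP table:
           a    c    c    b
      0    1    2    3    4
  b   1    1    2    3    3
  e   2    2    2    3    4
  e   3    3    3    3    4
  f   4    4    4    4    4
Edit distance = dp[4][4] = 4

4


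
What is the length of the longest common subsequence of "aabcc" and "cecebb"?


LCS of "aabcc" and "cecebb"
DP table:
           c    e    c    e    b    b
      0    0    0    0    0    0    0
  a   0    0    0    0    0    0    0
  a   0    0    0    0    0    0    0
  b   0    0    0    0    0    1    1
  c   0    1    1    1    1    1    1
  c   0    1    1    2    2    2    2
LCS length = dp[5][6] = 2

2


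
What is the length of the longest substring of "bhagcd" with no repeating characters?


Input: "bhagcd"
Sliding window (track last position of each char):
  Position 0 ('b'): window [0,0] length 1 -- new best
  Position 1 ('h'): window [0,1] length 2 -- new best
  Position 2 ('a'): window [0,2] length 3 -- new best
  Position 3 ('g'): window [0,3] length 4 -- new best
  Position 4 ('c'): window [0,4] length 5 -- new best
  Position 5 ('d'): window [0,5] length 6 -- new best
Longest substring with no repeats: "bhagcd" with length 6

6


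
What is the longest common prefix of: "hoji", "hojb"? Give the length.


Words: hoji, hojb
  Position 0: all 'h' => match
  Position 1: all 'o' => match
  Position 2: all 'j' => match
  Position 3: ('i', 'b') => mismatch, stop
LCP = "hoj" (length 3)

3


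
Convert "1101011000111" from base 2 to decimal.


Input: "1101011000111" in base 2
Positional expansion:
  Digit '1' (value 1) x 2^12 = 4096
  Digit '1' (value 1) x 2^11 = 2048
  Digit '0' (value 0) x 2^10 = 0
  Digit '1' (value 1) x 2^9 = 512
  Digit '0' (value 0) x 2^8 = 0
  Digit '1' (value 1) x 2^7 = 128
  Digit '1' (value 1) x 2^6 = 64
  Digit '0' (value 0) x 2^5 = 0
  Digit '0' (value 0) x 2^4 = 0
  Digit '0' (value 0) x 2^3 = 0
  Digit '1' (value 1) x 2^2 = 4
  Digit '1' (value 1) x 2^1 = 2
  Digit '1' (value 1) x 2^0 = 1
Sum = 6855

6855


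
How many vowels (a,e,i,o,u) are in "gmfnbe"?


Input: gmfnbe
Checking each character:
  'g' at position 0: consonant
  'm' at position 1: consonant
  'f' at position 2: consonant
  'n' at position 3: consonant
  'b' at position 4: consonant
  'e' at position 5: vowel (running total: 1)
Total vowels: 1

1


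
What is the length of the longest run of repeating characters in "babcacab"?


Input: "babcacab"
Scanning for longest run:
  Position 1 ('a'): new char, reset run to 1
  Position 2 ('b'): new char, reset run to 1
  Position 3 ('c'): new char, reset run to 1
  Position 4 ('a'): new char, reset run to 1
  Position 5 ('c'): new char, reset run to 1
  Position 6 ('a'): new char, reset run to 1
  Position 7 ('b'): new char, reset run to 1
Longest run: 'b' with length 1

1


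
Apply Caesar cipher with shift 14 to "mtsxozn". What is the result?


Caesar cipher: shift "mtsxozn" by 14
  'm' (pos 12) + 14 = pos 0 = 'a'
  't' (pos 19) + 14 = pos 7 = 'h'
  's' (pos 18) + 14 = pos 6 = 'g'
  'x' (pos 23) + 14 = pos 11 = 'l'
  'o' (pos 14) + 14 = pos 2 = 'c'
  'z' (pos 25) + 14 = pos 13 = 'n'
  'n' (pos 13) + 14 = pos 1 = 'b'
Result: ahglcnb

ahglcnb


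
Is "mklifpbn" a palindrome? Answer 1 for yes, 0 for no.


Input: mklifpbn
Reversed: nbpfilkm
  Compare pos 0 ('m') with pos 7 ('n'): MISMATCH
  Compare pos 1 ('k') with pos 6 ('b'): MISMATCH
  Compare pos 2 ('l') with pos 5 ('p'): MISMATCH
  Compare pos 3 ('i') with pos 4 ('f'): MISMATCH
Result: not a palindrome

0


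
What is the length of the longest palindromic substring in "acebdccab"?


Input: "acebdccab"
Checking substrings for palindromes:
  [5:7] "cc" (len 2) => palindrome
Longest palindromic substring: "cc" with length 2

2


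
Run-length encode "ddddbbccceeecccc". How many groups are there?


Input: ddddbbccceeecccc
Scanning for consecutive runs:
  Group 1: 'd' x 4 (positions 0-3)
  Group 2: 'b' x 2 (positions 4-5)
  Group 3: 'c' x 3 (positions 6-8)
  Group 4: 'e' x 3 (positions 9-11)
  Group 5: 'c' x 4 (positions 12-15)
Total groups: 5

5


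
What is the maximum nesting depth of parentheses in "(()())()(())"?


Input: "(()())()(())"
Tracking depth:
  Position 0 '(': depth becomes 1
  Position 1 '(': depth becomes 2
  Position 2 ')': depth becomes 1
  Position 3 '(': depth becomes 2
  Position 4 ')': depth becomes 1
  Position 5 ')': depth becomes 0
  Position 6 '(': depth becomes 1
  Position 7 ')': depth becomes 0
  Position 8 '(': depth becomes 1
  Position 9 '(': depth becomes 2
  Position 10 ')': depth becomes 1
  Position 11 ')': depth becomes 0
Maximum depth reached: 2

2


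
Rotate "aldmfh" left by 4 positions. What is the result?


Input: "aldmfh", rotate left by 4
First 4 characters: "aldm"
Remaining characters: "fh"
Concatenate remaining + first: "fh" + "aldm" = "fhaldm"

fhaldm


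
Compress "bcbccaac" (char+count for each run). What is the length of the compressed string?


Input: bcbccaac
Runs:
  'b' x 1 => "b1"
  'c' x 1 => "c1"
  'b' x 1 => "b1"
  'c' x 2 => "c2"
  'a' x 2 => "a2"
  'c' x 1 => "c1"
Compressed: "b1c1b1c2a2c1"
Compressed length: 12

12


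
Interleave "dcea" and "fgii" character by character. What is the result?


Interleaving "dcea" and "fgii":
  Position 0: 'd' from first, 'f' from second => "df"
  Position 1: 'c' from first, 'g' from second => "cg"
  Position 2: 'e' from first, 'i' from second => "ei"
  Position 3: 'a' from first, 'i' from second => "ai"
Result: dfcgeiai

dfcgeiai


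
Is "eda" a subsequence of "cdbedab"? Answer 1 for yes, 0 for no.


Check if "eda" is a subsequence of "cdbedab"
Greedy scan:
  Position 0 ('c'): no match needed
  Position 1 ('d'): no match needed
  Position 2 ('b'): no match needed
  Position 3 ('e'): matches sub[0] = 'e'
  Position 4 ('d'): matches sub[1] = 'd'
  Position 5 ('a'): matches sub[2] = 'a'
  Position 6 ('b'): no match needed
All 3 characters matched => is a subsequence

1


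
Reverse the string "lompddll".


Input: lompddll
Reading characters right to left:
  Position 7: 'l'
  Position 6: 'l'
  Position 5: 'd'
  Position 4: 'd'
  Position 3: 'p'
  Position 2: 'm'
  Position 1: 'o'
  Position 0: 'l'
Reversed: llddpmol

llddpmol


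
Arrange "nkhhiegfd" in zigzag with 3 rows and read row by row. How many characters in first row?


Zigzag "nkhhiegfd" into 3 rows:
Placing characters:
  'n' => row 0
  'k' => row 1
  'h' => row 2
  'h' => row 1
  'i' => row 0
  'e' => row 1
  'g' => row 2
  'f' => row 1
  'd' => row 0
Rows:
  Row 0: "nid"
  Row 1: "khef"
  Row 2: "hg"
First row length: 3

3


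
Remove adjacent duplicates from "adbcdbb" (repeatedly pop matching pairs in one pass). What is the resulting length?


Input: adbcdbb
Stack-based adjacent duplicate removal:
  Read 'a': push. Stack: a
  Read 'd': push. Stack: ad
  Read 'b': push. Stack: adb
  Read 'c': push. Stack: adbc
  Read 'd': push. Stack: adbcd
  Read 'b': push. Stack: adbcdb
  Read 'b': matches stack top 'b' => pop. Stack: adbcd
Final stack: "adbcd" (length 5)

5


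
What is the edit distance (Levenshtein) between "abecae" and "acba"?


Computing edit distance: "abecae" -> "acba"
DP table:
           a    c    b    a
      0    1    2    3    4
  a   1    0    1    2    3
  b   2    1    1    1    2
  e   3    2    2    2    2
  c   4    3    2    3    3
  a   5    4    3    3    3
  e   6    5    4    4    4
Edit distance = dp[6][4] = 4

4


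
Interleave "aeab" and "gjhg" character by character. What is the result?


Interleaving "aeab" and "gjhg":
  Position 0: 'a' from first, 'g' from second => "ag"
  Position 1: 'e' from first, 'j' from second => "ej"
  Position 2: 'a' from first, 'h' from second => "ah"
  Position 3: 'b' from first, 'g' from second => "bg"
Result: agejahbg

agejahbg


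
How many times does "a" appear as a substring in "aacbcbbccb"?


Searching for "a" in "aacbcbbccb"
Scanning each position:
  Position 0: "a" => MATCH
  Position 1: "a" => MATCH
  Position 2: "c" => no
  Position 3: "b" => no
  Position 4: "c" => no
  Position 5: "b" => no
  Position 6: "b" => no
  Position 7: "c" => no
  Position 8: "c" => no
  Position 9: "b" => no
Total occurrences: 2

2


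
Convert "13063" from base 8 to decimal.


Input: "13063" in base 8
Positional expansion:
  Digit '1' (value 1) x 8^4 = 4096
  Digit '3' (value 3) x 8^3 = 1536
  Digit '0' (value 0) x 8^2 = 0
  Digit '6' (value 6) x 8^1 = 48
  Digit '3' (value 3) x 8^0 = 3
Sum = 5683

5683


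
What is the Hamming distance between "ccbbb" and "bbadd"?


Comparing "ccbbb" and "bbadd" position by position:
  Position 0: 'c' vs 'b' => differ
  Position 1: 'c' vs 'b' => differ
  Position 2: 'b' vs 'a' => differ
  Position 3: 'b' vs 'd' => differ
  Position 4: 'b' vs 'd' => differ
Total differences (Hamming distance): 5

5


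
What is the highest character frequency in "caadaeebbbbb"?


Input: caadaeebbbbb
Character counts:
  'a': 3
  'b': 5
  'c': 1
  'd': 1
  'e': 2
Maximum frequency: 5

5


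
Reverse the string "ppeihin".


Input: ppeihin
Reading characters right to left:
  Position 6: 'n'
  Position 5: 'i'
  Position 4: 'h'
  Position 3: 'i'
  Position 2: 'e'
  Position 1: 'p'
  Position 0: 'p'
Reversed: nihiepp

nihiepp


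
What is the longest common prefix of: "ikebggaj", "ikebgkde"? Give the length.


Words: ikebggaj, ikebgkde
  Position 0: all 'i' => match
  Position 1: all 'k' => match
  Position 2: all 'e' => match
  Position 3: all 'b' => match
  Position 4: all 'g' => match
  Position 5: ('g', 'k') => mismatch, stop
LCP = "ikebg" (length 5)

5


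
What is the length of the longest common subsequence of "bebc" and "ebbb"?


LCS of "bebc" and "ebbb"
DP table:
           e    b    b    b
      0    0    0    0    0
  b   0    0    1    1    1
  e   0    1    1    1    1
  b   0    1    2    2    2
  c   0    1    2    2    2
LCS length = dp[4][4] = 2

2


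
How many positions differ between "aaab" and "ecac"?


Comparing "aaab" and "ecac" position by position:
  Position 0: 'a' vs 'e' => DIFFER
  Position 1: 'a' vs 'c' => DIFFER
  Position 2: 'a' vs 'a' => same
  Position 3: 'b' vs 'c' => DIFFER
Positions that differ: 3

3


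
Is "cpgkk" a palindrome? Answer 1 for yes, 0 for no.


Input: cpgkk
Reversed: kkgpc
  Compare pos 0 ('c') with pos 4 ('k'): MISMATCH
  Compare pos 1 ('p') with pos 3 ('k'): MISMATCH
Result: not a palindrome

0


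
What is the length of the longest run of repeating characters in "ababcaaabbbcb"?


Input: "ababcaaabbbcb"
Scanning for longest run:
  Position 1 ('b'): new char, reset run to 1
  Position 2 ('a'): new char, reset run to 1
  Position 3 ('b'): new char, reset run to 1
  Position 4 ('c'): new char, reset run to 1
  Position 5 ('a'): new char, reset run to 1
  Position 6 ('a'): continues run of 'a', length=2
  Position 7 ('a'): continues run of 'a', length=3
  Position 8 ('b'): new char, reset run to 1
  Position 9 ('b'): continues run of 'b', length=2
  Position 10 ('b'): continues run of 'b', length=3
  Position 11 ('c'): new char, reset run to 1
  Position 12 ('b'): new char, reset run to 1
Longest run: 'a' with length 3

3


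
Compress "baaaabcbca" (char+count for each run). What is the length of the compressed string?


Input: baaaabcbca
Runs:
  'b' x 1 => "b1"
  'a' x 4 => "a4"
  'b' x 1 => "b1"
  'c' x 1 => "c1"
  'b' x 1 => "b1"
  'c' x 1 => "c1"
  'a' x 1 => "a1"
Compressed: "b1a4b1c1b1c1a1"
Compressed length: 14

14


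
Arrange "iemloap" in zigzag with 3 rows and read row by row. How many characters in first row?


Zigzag "iemloap" into 3 rows:
Placing characters:
  'i' => row 0
  'e' => row 1
  'm' => row 2
  'l' => row 1
  'o' => row 0
  'a' => row 1
  'p' => row 2
Rows:
  Row 0: "io"
  Row 1: "ela"
  Row 2: "mp"
First row length: 2

2


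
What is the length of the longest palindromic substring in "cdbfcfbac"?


Input: "cdbfcfbac"
Checking substrings for palindromes:
  [2:7] "bfcfb" (len 5) => palindrome
  [3:6] "fcf" (len 3) => palindrome
Longest palindromic substring: "bfcfb" with length 5

5


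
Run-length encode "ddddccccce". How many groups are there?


Input: ddddccccce
Scanning for consecutive runs:
  Group 1: 'd' x 4 (positions 0-3)
  Group 2: 'c' x 5 (positions 4-8)
  Group 3: 'e' x 1 (positions 9-9)
Total groups: 3

3


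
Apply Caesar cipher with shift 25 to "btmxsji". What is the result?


Caesar cipher: shift "btmxsji" by 25
  'b' (pos 1) + 25 = pos 0 = 'a'
  't' (pos 19) + 25 = pos 18 = 's'
  'm' (pos 12) + 25 = pos 11 = 'l'
  'x' (pos 23) + 25 = pos 22 = 'w'
  's' (pos 18) + 25 = pos 17 = 'r'
  'j' (pos 9) + 25 = pos 8 = 'i'
  'i' (pos 8) + 25 = pos 7 = 'h'
Result: aslwrih

aslwrih


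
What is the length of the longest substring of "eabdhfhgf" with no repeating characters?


Input: "eabdhfhgf"
Sliding window (track last position of each char):
  Position 0 ('e'): window [0,0] length 1 -- new best
  Position 1 ('a'): window [0,1] length 2 -- new best
  Position 2 ('b'): window [0,2] length 3 -- new best
  Position 3 ('d'): window [0,3] length 4 -- new best
  Position 4 ('h'): window [0,4] length 5 -- new best
  Position 5 ('f'): window [0,5] length 6 -- new best
  Position 6 ('h'): repeat (last at 4), move window start to 5
  Position 6 ('h'): window [5,6] length 2
  Position 7 ('g'): window [5,7] length 3
  Position 8 ('f'): repeat (last at 5), move window start to 6
  Position 8 ('f'): window [6,8] length 3
Longest substring with no repeats: "eabdhf" with length 6

6


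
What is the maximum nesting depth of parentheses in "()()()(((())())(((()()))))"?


Input: "()()()(((())())(((()()))))"
Tracking depth:
  Position 0 '(': depth becomes 1
  Position 1 ')': depth becomes 0
  Position 2 '(': depth becomes 1
  Position 3 ')': depth becomes 0
  Position 4 '(': depth becomes 1
  Position 5 ')': depth becomes 0
  Position 6 '(': depth becomes 1
  Position 7 '(': depth becomes 2
  Position 8 '(': depth becomes 3
  Position 9 '(': depth becomes 4
  Position 10 ')': depth becomes 3
  Position 11 ')': depth becomes 2
  Position 12 '(': depth becomes 3
  Position 13 ')': depth becomes 2
  Position 14 ')': depth becomes 1
  Position 15 '(': depth becomes 2
  Position 16 '(': depth becomes 3
  Position 17 '(': depth becomes 4
  Position 18 '(': depth becomes 5
  Position 19 ')': depth becomes 4
  Position 20 '(': depth becomes 5
  Position 21 ')': depth becomes 4
  Position 22 ')': depth becomes 3
  Position 23 ')': depth becomes 2
  Position 24 ')': depth becomes 1
  Position 25 ')': depth becomes 0
Maximum depth reached: 5

5


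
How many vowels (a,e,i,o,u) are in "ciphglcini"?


Input: ciphglcini
Checking each character:
  'c' at position 0: consonant
  'i' at position 1: vowel (running total: 1)
  'p' at position 2: consonant
  'h' at position 3: consonant
  'g' at position 4: consonant
  'l' at position 5: consonant
  'c' at position 6: consonant
  'i' at position 7: vowel (running total: 2)
  'n' at position 8: consonant
  'i' at position 9: vowel (running total: 3)
Total vowels: 3

3


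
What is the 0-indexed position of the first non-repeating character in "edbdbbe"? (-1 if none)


Input: edbdbbe
Character frequencies:
  'b': 3
  'd': 2
  'e': 2
Scanning left to right for freq == 1:
  Position 0 ('e'): freq=2, skip
  Position 1 ('d'): freq=2, skip
  Position 2 ('b'): freq=3, skip
  Position 3 ('d'): freq=2, skip
  Position 4 ('b'): freq=3, skip
  Position 5 ('b'): freq=3, skip
  Position 6 ('e'): freq=2, skip
  No unique character found => answer = -1

-1


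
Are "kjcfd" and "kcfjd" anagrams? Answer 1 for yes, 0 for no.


Strings: "kjcfd", "kcfjd"
Sorted first:  cdfjk
Sorted second: cdfjk
Sorted forms match => anagrams

1


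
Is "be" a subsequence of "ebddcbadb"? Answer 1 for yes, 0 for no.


Check if "be" is a subsequence of "ebddcbadb"
Greedy scan:
  Position 0 ('e'): no match needed
  Position 1 ('b'): matches sub[0] = 'b'
  Position 2 ('d'): no match needed
  Position 3 ('d'): no match needed
  Position 4 ('c'): no match needed
  Position 5 ('b'): no match needed
  Position 6 ('a'): no match needed
  Position 7 ('d'): no match needed
  Position 8 ('b'): no match needed
Only matched 1/2 characters => not a subsequence

0


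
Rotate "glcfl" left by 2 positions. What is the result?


Input: "glcfl", rotate left by 2
First 2 characters: "gl"
Remaining characters: "cfl"
Concatenate remaining + first: "cfl" + "gl" = "cflgl"

cflgl


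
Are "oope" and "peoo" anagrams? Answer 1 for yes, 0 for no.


Strings: "oope", "peoo"
Sorted first:  eoop
Sorted second: eoop
Sorted forms match => anagrams

1


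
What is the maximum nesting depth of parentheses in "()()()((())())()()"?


Input: "()()()((())())()()"
Tracking depth:
  Position 0 '(': depth becomes 1
  Position 1 ')': depth becomes 0
  Position 2 '(': depth becomes 1
  Position 3 ')': depth becomes 0
  Position 4 '(': depth becomes 1
  Position 5 ')': depth becomes 0
  Position 6 '(': depth becomes 1
  Position 7 '(': depth becomes 2
  Position 8 '(': depth becomes 3
  Position 9 ')': depth becomes 2
  Position 10 ')': depth becomes 1
  Position 11 '(': depth becomes 2
  Position 12 ')': depth becomes 1
  Position 13 ')': depth becomes 0
  Position 14 '(': depth becomes 1
  Position 15 ')': depth becomes 0
  Position 16 '(': depth becomes 1
  Position 17 ')': depth becomes 0
Maximum depth reached: 3

3


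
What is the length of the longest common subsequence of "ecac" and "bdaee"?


LCS of "ecac" and "bdaee"
DP table:
           b    d    a    e    e
      0    0    0    0    0    0
  e   0    0    0    0    1    1
  c   0    0    0    0    1    1
  a   0    0    0    1    1    1
  c   0    0    0    1    1    1
LCS length = dp[4][5] = 1

1


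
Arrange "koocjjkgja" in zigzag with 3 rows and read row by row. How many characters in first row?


Zigzag "koocjjkgja" into 3 rows:
Placing characters:
  'k' => row 0
  'o' => row 1
  'o' => row 2
  'c' => row 1
  'j' => row 0
  'j' => row 1
  'k' => row 2
  'g' => row 1
  'j' => row 0
  'a' => row 1
Rows:
  Row 0: "kjj"
  Row 1: "ocjga"
  Row 2: "ok"
First row length: 3

3


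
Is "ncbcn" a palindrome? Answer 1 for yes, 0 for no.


Input: ncbcn
Reversed: ncbcn
  Compare pos 0 ('n') with pos 4 ('n'): match
  Compare pos 1 ('c') with pos 3 ('c'): match
Result: palindrome

1


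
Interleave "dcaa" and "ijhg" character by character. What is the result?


Interleaving "dcaa" and "ijhg":
  Position 0: 'd' from first, 'i' from second => "di"
  Position 1: 'c' from first, 'j' from second => "cj"
  Position 2: 'a' from first, 'h' from second => "ah"
  Position 3: 'a' from first, 'g' from second => "ag"
Result: dicjahag

dicjahag


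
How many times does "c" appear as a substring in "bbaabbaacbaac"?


Searching for "c" in "bbaabbaacbaac"
Scanning each position:
  Position 0: "b" => no
  Position 1: "b" => no
  Position 2: "a" => no
  Position 3: "a" => no
  Position 4: "b" => no
  Position 5: "b" => no
  Position 6: "a" => no
  Position 7: "a" => no
  Position 8: "c" => MATCH
  Position 9: "b" => no
  Position 10: "a" => no
  Position 11: "a" => no
  Position 12: "c" => MATCH
Total occurrences: 2

2


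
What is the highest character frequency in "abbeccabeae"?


Input: abbeccabeae
Character counts:
  'a': 3
  'b': 3
  'c': 2
  'e': 3
Maximum frequency: 3

3


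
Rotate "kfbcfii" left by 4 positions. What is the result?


Input: "kfbcfii", rotate left by 4
First 4 characters: "kfbc"
Remaining characters: "fii"
Concatenate remaining + first: "fii" + "kfbc" = "fiikfbc"

fiikfbc


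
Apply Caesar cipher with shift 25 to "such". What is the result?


Caesar cipher: shift "such" by 25
  's' (pos 18) + 25 = pos 17 = 'r'
  'u' (pos 20) + 25 = pos 19 = 't'
  'c' (pos 2) + 25 = pos 1 = 'b'
  'h' (pos 7) + 25 = pos 6 = 'g'
Result: rtbg

rtbg


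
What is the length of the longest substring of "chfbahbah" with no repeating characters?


Input: "chfbahbah"
Sliding window (track last position of each char):
  Position 0 ('c'): window [0,0] length 1 -- new best
  Position 1 ('h'): window [0,1] length 2 -- new best
  Position 2 ('f'): window [0,2] length 3 -- new best
  Position 3 ('b'): window [0,3] length 4 -- new best
  Position 4 ('a'): window [0,4] length 5 -- new best
  Position 5 ('h'): repeat (last at 1), move window start to 2
  Position 5 ('h'): window [2,5] length 4
  Position 6 ('b'): repeat (last at 3), move window start to 4
  Position 6 ('b'): window [4,6] length 3
  Position 7 ('a'): repeat (last at 4), move window start to 5
  Position 7 ('a'): window [5,7] length 3
  Position 8 ('h'): repeat (last at 5), move window start to 6
  Position 8 ('h'): window [6,8] length 3
Longest substring with no repeats: "chfba" with length 5

5


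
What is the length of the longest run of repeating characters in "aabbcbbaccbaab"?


Input: "aabbcbbaccbaab"
Scanning for longest run:
  Position 1 ('a'): continues run of 'a', length=2
  Position 2 ('b'): new char, reset run to 1
  Position 3 ('b'): continues run of 'b', length=2
  Position 4 ('c'): new char, reset run to 1
  Position 5 ('b'): new char, reset run to 1
  Position 6 ('b'): continues run of 'b', length=2
  Position 7 ('a'): new char, reset run to 1
  Position 8 ('c'): new char, reset run to 1
  Position 9 ('c'): continues run of 'c', length=2
  Position 10 ('b'): new char, reset run to 1
  Position 11 ('a'): new char, reset run to 1
  Position 12 ('a'): continues run of 'a', length=2
  Position 13 ('b'): new char, reset run to 1
Longest run: 'a' with length 2

2


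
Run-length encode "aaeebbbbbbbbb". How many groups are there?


Input: aaeebbbbbbbbb
Scanning for consecutive runs:
  Group 1: 'a' x 2 (positions 0-1)
  Group 2: 'e' x 2 (positions 2-3)
  Group 3: 'b' x 9 (positions 4-12)
Total groups: 3

3


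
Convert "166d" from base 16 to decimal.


Input: "166d" in base 16
Positional expansion:
  Digit '1' (value 1) x 16^3 = 4096
  Digit '6' (value 6) x 16^2 = 1536
  Digit '6' (value 6) x 16^1 = 96
  Digit 'd' (value 13) x 16^0 = 13
Sum = 5741

5741


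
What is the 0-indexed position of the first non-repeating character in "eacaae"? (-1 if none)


Input: eacaae
Character frequencies:
  'a': 3
  'c': 1
  'e': 2
Scanning left to right for freq == 1:
  Position 0 ('e'): freq=2, skip
  Position 1 ('a'): freq=3, skip
  Position 2 ('c'): unique! => answer = 2

2


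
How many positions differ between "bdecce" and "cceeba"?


Comparing "bdecce" and "cceeba" position by position:
  Position 0: 'b' vs 'c' => DIFFER
  Position 1: 'd' vs 'c' => DIFFER
  Position 2: 'e' vs 'e' => same
  Position 3: 'c' vs 'e' => DIFFER
  Position 4: 'c' vs 'b' => DIFFER
  Position 5: 'e' vs 'a' => DIFFER
Positions that differ: 5

5


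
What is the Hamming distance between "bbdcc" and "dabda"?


Comparing "bbdcc" and "dabda" position by position:
  Position 0: 'b' vs 'd' => differ
  Position 1: 'b' vs 'a' => differ
  Position 2: 'd' vs 'b' => differ
  Position 3: 'c' vs 'd' => differ
  Position 4: 'c' vs 'a' => differ
Total differences (Hamming distance): 5

5


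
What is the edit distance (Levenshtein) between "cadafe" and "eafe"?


Computing edit distance: "cadafe" -> "eafe"
DP table:
           e    a    f    e
      0    1    2    3    4
  c   1    1    2    3    4
  a   2    2    1    2    3
  d   3    3    2    2    3
  a   4    4    3    3    3
  f   5    5    4    3    4
  e   6    5    5    4    3
Edit distance = dp[6][4] = 3

3


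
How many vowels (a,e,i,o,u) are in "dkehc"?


Input: dkehc
Checking each character:
  'd' at position 0: consonant
  'k' at position 1: consonant
  'e' at position 2: vowel (running total: 1)
  'h' at position 3: consonant
  'c' at position 4: consonant
Total vowels: 1

1


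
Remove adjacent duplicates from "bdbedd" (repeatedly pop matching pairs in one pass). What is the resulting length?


Input: bdbedd
Stack-based adjacent duplicate removal:
  Read 'b': push. Stack: b
  Read 'd': push. Stack: bd
  Read 'b': push. Stack: bdb
  Read 'e': push. Stack: bdbe
  Read 'd': push. Stack: bdbed
  Read 'd': matches stack top 'd' => pop. Stack: bdbe
Final stack: "bdbe" (length 4)

4


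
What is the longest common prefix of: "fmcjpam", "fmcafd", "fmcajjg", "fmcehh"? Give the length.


Words: fmcjpam, fmcafd, fmcajjg, fmcehh
  Position 0: all 'f' => match
  Position 1: all 'm' => match
  Position 2: all 'c' => match
  Position 3: ('j', 'a', 'a', 'e') => mismatch, stop
LCP = "fmc" (length 3)

3


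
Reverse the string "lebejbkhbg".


Input: lebejbkhbg
Reading characters right to left:
  Position 9: 'g'
  Position 8: 'b'
  Position 7: 'h'
  Position 6: 'k'
  Position 5: 'b'
  Position 4: 'j'
  Position 3: 'e'
  Position 2: 'b'
  Position 1: 'e'
  Position 0: 'l'
Reversed: gbhkbjebel

gbhkbjebel


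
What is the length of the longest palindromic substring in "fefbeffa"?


Input: "fefbeffa"
Checking substrings for palindromes:
  [0:3] "fef" (len 3) => palindrome
  [5:7] "ff" (len 2) => palindrome
Longest palindromic substring: "fef" with length 3

3


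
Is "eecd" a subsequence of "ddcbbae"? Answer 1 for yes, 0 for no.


Check if "eecd" is a subsequence of "ddcbbae"
Greedy scan:
  Position 0 ('d'): no match needed
  Position 1 ('d'): no match needed
  Position 2 ('c'): no match needed
  Position 3 ('b'): no match needed
  Position 4 ('b'): no match needed
  Position 5 ('a'): no match needed
  Position 6 ('e'): matches sub[0] = 'e'
Only matched 1/4 characters => not a subsequence

0


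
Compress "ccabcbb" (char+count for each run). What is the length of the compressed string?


Input: ccabcbb
Runs:
  'c' x 2 => "c2"
  'a' x 1 => "a1"
  'b' x 1 => "b1"
  'c' x 1 => "c1"
  'b' x 2 => "b2"
Compressed: "c2a1b1c1b2"
Compressed length: 10

10


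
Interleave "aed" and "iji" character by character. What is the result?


Interleaving "aed" and "iji":
  Position 0: 'a' from first, 'i' from second => "ai"
  Position 1: 'e' from first, 'j' from second => "ej"
  Position 2: 'd' from first, 'i' from second => "di"
Result: aiejdi

aiejdi


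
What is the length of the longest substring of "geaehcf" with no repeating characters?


Input: "geaehcf"
Sliding window (track last position of each char):
  Position 0 ('g'): window [0,0] length 1 -- new best
  Position 1 ('e'): window [0,1] length 2 -- new best
  Position 2 ('a'): window [0,2] length 3 -- new best
  Position 3 ('e'): repeat (last at 1), move window start to 2
  Position 3 ('e'): window [2,3] length 2
  Position 4 ('h'): window [2,4] length 3
  Position 5 ('c'): window [2,5] length 4 -- new best
  Position 6 ('f'): window [2,6] length 5 -- new best
Longest substring with no repeats: "aehcf" with length 5

5


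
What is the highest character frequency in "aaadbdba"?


Input: aaadbdba
Character counts:
  'a': 4
  'b': 2
  'd': 2
Maximum frequency: 4

4


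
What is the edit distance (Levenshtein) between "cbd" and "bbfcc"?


Computing edit distance: "cbd" -> "bbfcc"
DP table:
           b    b    f    c    c
      0    1    2    3    4    5
  c   1    1    2    3    3    4
  b   2    1    1    2    3    4
  d   3    2    2    2    3    4
Edit distance = dp[3][5] = 4

4


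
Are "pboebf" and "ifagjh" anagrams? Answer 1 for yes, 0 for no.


Strings: "pboebf", "ifagjh"
Sorted first:  bbefop
Sorted second: afghij
Differ at position 0: 'b' vs 'a' => not anagrams

0


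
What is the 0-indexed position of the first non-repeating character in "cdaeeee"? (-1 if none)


Input: cdaeeee
Character frequencies:
  'a': 1
  'c': 1
  'd': 1
  'e': 4
Scanning left to right for freq == 1:
  Position 0 ('c'): unique! => answer = 0

0


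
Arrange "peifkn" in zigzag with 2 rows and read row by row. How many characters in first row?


Zigzag "peifkn" into 2 rows:
Placing characters:
  'p' => row 0
  'e' => row 1
  'i' => row 0
  'f' => row 1
  'k' => row 0
  'n' => row 1
Rows:
  Row 0: "pik"
  Row 1: "efn"
First row length: 3

3


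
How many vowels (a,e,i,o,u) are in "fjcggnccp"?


Input: fjcggnccp
Checking each character:
  'f' at position 0: consonant
  'j' at position 1: consonant
  'c' at position 2: consonant
  'g' at position 3: consonant
  'g' at position 4: consonant
  'n' at position 5: consonant
  'c' at position 6: consonant
  'c' at position 7: consonant
  'p' at position 8: consonant
Total vowels: 0

0


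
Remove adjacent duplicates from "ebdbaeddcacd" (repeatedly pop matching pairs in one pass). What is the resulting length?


Input: ebdbaeddcacd
Stack-based adjacent duplicate removal:
  Read 'e': push. Stack: e
  Read 'b': push. Stack: eb
  Read 'd': push. Stack: ebd
  Read 'b': push. Stack: ebdb
  Read 'a': push. Stack: ebdba
  Read 'e': push. Stack: ebdbae
  Read 'd': push. Stack: ebdbaed
  Read 'd': matches stack top 'd' => pop. Stack: ebdbae
  Read 'c': push. Stack: ebdbaec
  Read 'a': push. Stack: ebdbaeca
  Read 'c': push. Stack: ebdbaecac
  Read 'd': push. Stack: ebdbaecacd
Final stack: "ebdbaecacd" (length 10)

10


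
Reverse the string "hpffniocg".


Input: hpffniocg
Reading characters right to left:
  Position 8: 'g'
  Position 7: 'c'
  Position 6: 'o'
  Position 5: 'i'
  Position 4: 'n'
  Position 3: 'f'
  Position 2: 'f'
  Position 1: 'p'
  Position 0: 'h'
Reversed: gcoinffph

gcoinffph


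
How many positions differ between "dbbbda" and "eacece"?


Comparing "dbbbda" and "eacece" position by position:
  Position 0: 'd' vs 'e' => DIFFER
  Position 1: 'b' vs 'a' => DIFFER
  Position 2: 'b' vs 'c' => DIFFER
  Position 3: 'b' vs 'e' => DIFFER
  Position 4: 'd' vs 'c' => DIFFER
  Position 5: 'a' vs 'e' => DIFFER
Positions that differ: 6

6


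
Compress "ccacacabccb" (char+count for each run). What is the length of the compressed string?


Input: ccacacabccb
Runs:
  'c' x 2 => "c2"
  'a' x 1 => "a1"
  'c' x 1 => "c1"
  'a' x 1 => "a1"
  'c' x 1 => "c1"
  'a' x 1 => "a1"
  'b' x 1 => "b1"
  'c' x 2 => "c2"
  'b' x 1 => "b1"
Compressed: "c2a1c1a1c1a1b1c2b1"
Compressed length: 18

18


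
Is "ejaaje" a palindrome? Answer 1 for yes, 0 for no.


Input: ejaaje
Reversed: ejaaje
  Compare pos 0 ('e') with pos 5 ('e'): match
  Compare pos 1 ('j') with pos 4 ('j'): match
  Compare pos 2 ('a') with pos 3 ('a'): match
Result: palindrome

1


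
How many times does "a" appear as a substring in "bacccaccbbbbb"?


Searching for "a" in "bacccaccbbbbb"
Scanning each position:
  Position 0: "b" => no
  Position 1: "a" => MATCH
  Position 2: "c" => no
  Position 3: "c" => no
  Position 4: "c" => no
  Position 5: "a" => MATCH
  Position 6: "c" => no
  Position 7: "c" => no
  Position 8: "b" => no
  Position 9: "b" => no
  Position 10: "b" => no
  Position 11: "b" => no
  Position 12: "b" => no
Total occurrences: 2

2
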